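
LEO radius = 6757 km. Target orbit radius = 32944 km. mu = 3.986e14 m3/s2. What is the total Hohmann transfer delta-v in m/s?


V1 = sqrt(mu/r1) = 7680.54 m/s
dV1 = V1*(sqrt(2*r2/(r1+r2)) - 1) = 2213.97 m/s
V2 = sqrt(mu/r2) = 3478.41 m/s
dV2 = V2*(1 - sqrt(2*r1/(r1+r2))) = 1448.99 m/s
Total dV = 3663 m/s

3663 m/s


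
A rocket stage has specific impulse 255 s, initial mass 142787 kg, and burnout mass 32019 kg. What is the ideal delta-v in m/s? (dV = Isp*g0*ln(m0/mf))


Ve = 255 * 9.81 = 2501.55 m/s
dV = 2501.55 * ln(142787/32019) = 3740 m/s

3740 m/s


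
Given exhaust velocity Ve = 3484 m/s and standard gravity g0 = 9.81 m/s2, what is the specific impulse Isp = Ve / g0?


Isp = Ve / g0 = 3484 / 9.81 = 355.1 s

355.1 s


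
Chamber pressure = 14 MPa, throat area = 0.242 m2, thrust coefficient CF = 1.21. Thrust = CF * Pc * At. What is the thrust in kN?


F = 1.21 * 14e6 * 0.242 = 4.0995e+06 N = 4099.5 kN

4099.5 kN


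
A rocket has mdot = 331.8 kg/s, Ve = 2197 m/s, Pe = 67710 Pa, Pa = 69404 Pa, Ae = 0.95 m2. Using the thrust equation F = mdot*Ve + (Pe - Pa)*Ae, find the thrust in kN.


F = 331.8 * 2197 + (67710 - 69404) * 0.95 = 727355.0 N = 727.4 kN

727.4 kN


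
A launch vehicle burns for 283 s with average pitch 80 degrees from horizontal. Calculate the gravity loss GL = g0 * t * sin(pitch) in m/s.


GL = 9.81 * 283 * sin(80 deg) = 2734 m/s

2734 m/s


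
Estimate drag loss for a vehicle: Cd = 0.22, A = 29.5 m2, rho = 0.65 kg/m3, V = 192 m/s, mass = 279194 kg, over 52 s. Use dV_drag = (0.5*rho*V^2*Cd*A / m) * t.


D = 0.5 * 0.65 * 192^2 * 0.22 * 29.5 = 77755.39 N
a = 77755.39 / 279194 = 0.2785 m/s2
dV = 0.2785 * 52 = 14.5 m/s

14.5 m/s


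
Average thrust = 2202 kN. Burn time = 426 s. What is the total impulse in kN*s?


It = 2202 * 426 = 938052 kN*s

938052 kN*s


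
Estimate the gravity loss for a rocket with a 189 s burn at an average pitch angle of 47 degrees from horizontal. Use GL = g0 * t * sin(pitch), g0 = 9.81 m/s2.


GL = 9.81 * 189 * sin(47 deg) = 1356 m/s

1356 m/s


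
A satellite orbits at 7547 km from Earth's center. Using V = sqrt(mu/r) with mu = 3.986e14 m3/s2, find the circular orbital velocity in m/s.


V = sqrt(3.986e14 / 7547000) = 7267 m/s

7267 m/s


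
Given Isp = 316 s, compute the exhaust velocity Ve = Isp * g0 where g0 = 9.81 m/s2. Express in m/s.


Ve = Isp * g0 = 316 * 9.81 = 3100.0 m/s

3100.0 m/s


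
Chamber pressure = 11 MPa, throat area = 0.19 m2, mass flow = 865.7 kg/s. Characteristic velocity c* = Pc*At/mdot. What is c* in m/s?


c* = 11e6 * 0.19 / 865.7 = 2414 m/s

2414 m/s


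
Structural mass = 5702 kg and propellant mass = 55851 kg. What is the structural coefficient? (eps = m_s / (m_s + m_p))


eps = 5702 / (5702 + 55851) = 0.0926

0.0926


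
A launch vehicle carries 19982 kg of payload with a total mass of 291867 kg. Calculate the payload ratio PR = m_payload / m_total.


PR = 19982 / 291867 = 0.0685

0.0685


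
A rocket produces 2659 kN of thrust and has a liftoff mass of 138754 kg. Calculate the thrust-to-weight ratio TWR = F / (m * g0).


TWR = 2659000 / (138754 * 9.81) = 1.95

1.95


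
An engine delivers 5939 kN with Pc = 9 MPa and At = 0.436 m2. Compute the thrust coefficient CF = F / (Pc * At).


CF = 5939000 / (9e6 * 0.436) = 1.51

1.51


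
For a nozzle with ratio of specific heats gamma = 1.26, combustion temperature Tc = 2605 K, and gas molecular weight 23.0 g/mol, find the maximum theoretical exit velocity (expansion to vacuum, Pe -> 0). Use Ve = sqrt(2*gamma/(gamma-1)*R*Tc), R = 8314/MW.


R = 8314 / 23.0 = 361.48 J/(kg.K)
Ve = sqrt(2 * 1.26 / (1.26 - 1) * 361.48 * 2605) = 3021 m/s

3021 m/s


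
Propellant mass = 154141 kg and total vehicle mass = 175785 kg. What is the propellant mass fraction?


PMF = 154141 / 175785 = 0.877

0.877


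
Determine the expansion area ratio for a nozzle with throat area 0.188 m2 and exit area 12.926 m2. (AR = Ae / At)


AR = 12.926 / 0.188 = 68.8

68.8


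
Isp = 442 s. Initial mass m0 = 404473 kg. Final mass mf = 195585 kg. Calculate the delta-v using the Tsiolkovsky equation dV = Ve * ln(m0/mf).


Ve = 442 * 9.81 = 4336.02 m/s
dV = 4336.02 * ln(404473/195585) = 3151 m/s

3151 m/s


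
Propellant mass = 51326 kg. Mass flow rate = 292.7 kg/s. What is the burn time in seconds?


tb = 51326 / 292.7 = 175.4 s

175.4 s


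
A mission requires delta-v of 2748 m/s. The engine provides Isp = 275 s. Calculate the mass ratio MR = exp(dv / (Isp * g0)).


Ve = 275 * 9.81 = 2697.75 m/s
MR = exp(2748 / 2697.75) = 2.769

2.769


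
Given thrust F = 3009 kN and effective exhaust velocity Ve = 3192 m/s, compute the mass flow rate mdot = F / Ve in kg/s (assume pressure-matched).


mdot = F / Ve = 3009000 / 3192 = 942.7 kg/s

942.7 kg/s


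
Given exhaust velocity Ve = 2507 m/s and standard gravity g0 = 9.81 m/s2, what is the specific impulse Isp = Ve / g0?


Isp = Ve / g0 = 2507 / 9.81 = 255.6 s

255.6 s


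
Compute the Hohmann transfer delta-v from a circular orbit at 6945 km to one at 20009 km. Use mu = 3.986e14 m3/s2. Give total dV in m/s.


V1 = sqrt(mu/r1) = 7575.87 m/s
dV1 = V1*(sqrt(2*r2/(r1+r2)) - 1) = 1655.13 m/s
V2 = sqrt(mu/r2) = 4463.3 m/s
dV2 = V2*(1 - sqrt(2*r1/(r1+r2))) = 1259.28 m/s
Total dV = 2914 m/s

2914 m/s


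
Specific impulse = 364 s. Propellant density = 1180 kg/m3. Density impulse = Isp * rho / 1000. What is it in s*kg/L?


rho*Isp = 364 * 1180 / 1000 = 430 s*kg/L

430 s*kg/L


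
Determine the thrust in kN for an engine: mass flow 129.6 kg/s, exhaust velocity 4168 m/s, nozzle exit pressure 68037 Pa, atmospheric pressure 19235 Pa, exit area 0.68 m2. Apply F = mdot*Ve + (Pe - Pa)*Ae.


F = 129.6 * 4168 + (68037 - 19235) * 0.68 = 573358.0 N = 573.4 kN

573.4 kN


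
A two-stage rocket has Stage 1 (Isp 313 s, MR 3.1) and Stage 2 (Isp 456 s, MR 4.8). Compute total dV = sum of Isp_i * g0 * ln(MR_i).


dV1 = 313 * 9.81 * ln(3.1) = 3474.0 m/s
dV2 = 456 * 9.81 * ln(4.8) = 7017.0 m/s
Total dV = 3474.0 + 7017.0 = 10491.0 m/s ~ 10491 m/s

10491 m/s


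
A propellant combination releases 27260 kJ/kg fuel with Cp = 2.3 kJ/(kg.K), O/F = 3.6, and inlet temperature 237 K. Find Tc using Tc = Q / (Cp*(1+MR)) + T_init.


Tc = 27260 / (2.3 * (1 + 3.6)) + 237 = 2814 K

2814 K


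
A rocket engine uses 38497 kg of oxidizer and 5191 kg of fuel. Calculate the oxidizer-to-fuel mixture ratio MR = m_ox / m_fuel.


MR = 38497 / 5191 = 7.42

7.42


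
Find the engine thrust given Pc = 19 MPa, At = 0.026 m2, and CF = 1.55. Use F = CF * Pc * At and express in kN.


F = 1.55 * 19e6 * 0.026 = 765700.0 N = 765.7 kN

765.7 kN


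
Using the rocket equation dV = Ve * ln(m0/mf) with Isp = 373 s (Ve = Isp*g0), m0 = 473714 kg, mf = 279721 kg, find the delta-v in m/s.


Ve = 373 * 9.81 = 3659.13 m/s
dV = 3659.13 * ln(473714/279721) = 1928 m/s

1928 m/s


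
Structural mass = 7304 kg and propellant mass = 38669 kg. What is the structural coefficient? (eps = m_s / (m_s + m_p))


eps = 7304 / (7304 + 38669) = 0.1589

0.1589


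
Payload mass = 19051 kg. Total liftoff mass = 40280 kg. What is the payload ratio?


PR = 19051 / 40280 = 0.473

0.473


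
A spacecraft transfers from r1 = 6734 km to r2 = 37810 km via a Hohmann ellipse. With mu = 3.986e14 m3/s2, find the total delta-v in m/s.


V1 = sqrt(mu/r1) = 7693.64 m/s
dV1 = V1*(sqrt(2*r2/(r1+r2)) - 1) = 2330.7 m/s
V2 = sqrt(mu/r2) = 3246.87 m/s
dV2 = V2*(1 - sqrt(2*r1/(r1+r2))) = 1461.53 m/s
Total dV = 3792 m/s

3792 m/s


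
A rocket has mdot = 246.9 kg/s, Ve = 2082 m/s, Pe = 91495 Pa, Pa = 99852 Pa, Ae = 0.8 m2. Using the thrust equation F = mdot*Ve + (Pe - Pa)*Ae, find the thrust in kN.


F = 246.9 * 2082 + (91495 - 99852) * 0.8 = 507360.0 N = 507.4 kN

507.4 kN


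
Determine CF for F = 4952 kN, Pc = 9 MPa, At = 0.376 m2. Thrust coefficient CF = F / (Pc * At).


CF = 4952000 / (9e6 * 0.376) = 1.46

1.46


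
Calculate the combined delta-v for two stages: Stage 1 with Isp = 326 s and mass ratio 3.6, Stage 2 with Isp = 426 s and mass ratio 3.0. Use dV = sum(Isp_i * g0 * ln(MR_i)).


dV1 = 326 * 9.81 * ln(3.6) = 4096.5 m/s
dV2 = 426 * 9.81 * ln(3.0) = 4591.2 m/s
Total dV = 4096.5 + 4591.2 = 8687.7 m/s ~ 8688 m/s

8688 m/s


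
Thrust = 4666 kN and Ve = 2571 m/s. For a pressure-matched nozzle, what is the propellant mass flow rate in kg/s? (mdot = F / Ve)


mdot = F / Ve = 4666000 / 2571 = 1814.9 kg/s

1814.9 kg/s


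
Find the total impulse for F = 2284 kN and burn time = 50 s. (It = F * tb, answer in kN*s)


It = 2284 * 50 = 114200 kN*s

114200 kN*s


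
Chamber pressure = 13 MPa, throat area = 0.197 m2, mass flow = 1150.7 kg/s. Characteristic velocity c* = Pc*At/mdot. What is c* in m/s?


c* = 13e6 * 0.197 / 1150.7 = 2226 m/s

2226 m/s


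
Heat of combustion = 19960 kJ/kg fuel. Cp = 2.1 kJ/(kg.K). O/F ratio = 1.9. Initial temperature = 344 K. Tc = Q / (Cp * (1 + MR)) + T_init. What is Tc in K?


Tc = 19960 / (2.1 * (1 + 1.9)) + 344 = 3622 K

3622 K


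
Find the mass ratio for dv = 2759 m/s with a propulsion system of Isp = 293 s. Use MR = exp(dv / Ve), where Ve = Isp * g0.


Ve = 293 * 9.81 = 2874.33 m/s
MR = exp(2759 / 2874.33) = 2.611

2.611


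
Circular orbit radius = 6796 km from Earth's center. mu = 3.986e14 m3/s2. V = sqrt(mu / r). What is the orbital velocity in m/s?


V = sqrt(3.986e14 / 6796000) = 7658 m/s

7658 m/s


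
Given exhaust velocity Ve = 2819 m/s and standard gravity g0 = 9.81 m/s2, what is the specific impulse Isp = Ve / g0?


Isp = Ve / g0 = 2819 / 9.81 = 287.4 s

287.4 s


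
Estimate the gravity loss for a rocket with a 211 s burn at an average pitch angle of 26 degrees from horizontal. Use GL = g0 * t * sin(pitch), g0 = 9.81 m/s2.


GL = 9.81 * 211 * sin(26 deg) = 907 m/s

907 m/s


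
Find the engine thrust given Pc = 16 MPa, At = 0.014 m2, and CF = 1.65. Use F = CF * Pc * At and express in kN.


F = 1.65 * 16e6 * 0.014 = 369600.0 N = 369.6 kN

369.6 kN


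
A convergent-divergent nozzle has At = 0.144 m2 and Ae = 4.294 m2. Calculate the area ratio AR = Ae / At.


AR = 4.294 / 0.144 = 29.8

29.8


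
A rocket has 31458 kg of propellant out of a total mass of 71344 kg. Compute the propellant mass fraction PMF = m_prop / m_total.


PMF = 31458 / 71344 = 0.441

0.441


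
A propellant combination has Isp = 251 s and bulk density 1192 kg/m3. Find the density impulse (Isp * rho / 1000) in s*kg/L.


rho*Isp = 251 * 1192 / 1000 = 299 s*kg/L

299 s*kg/L


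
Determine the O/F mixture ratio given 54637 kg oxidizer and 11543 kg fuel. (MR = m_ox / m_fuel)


MR = 54637 / 11543 = 4.73

4.73


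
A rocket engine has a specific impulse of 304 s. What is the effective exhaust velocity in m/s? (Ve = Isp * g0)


Ve = Isp * g0 = 304 * 9.81 = 2982.2 m/s

2982.2 m/s


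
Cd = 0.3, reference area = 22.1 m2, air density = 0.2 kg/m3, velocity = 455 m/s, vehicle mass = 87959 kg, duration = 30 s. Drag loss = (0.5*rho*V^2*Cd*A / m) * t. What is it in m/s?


D = 0.5 * 0.2 * 455^2 * 0.3 * 22.1 = 137257.58 N
a = 137257.58 / 87959 = 1.5605 m/s2
dV = 1.5605 * 30 = 46.8 m/s

46.8 m/s


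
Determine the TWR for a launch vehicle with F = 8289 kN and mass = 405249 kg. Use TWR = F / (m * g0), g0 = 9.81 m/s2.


TWR = 8289000 / (405249 * 9.81) = 2.09

2.09


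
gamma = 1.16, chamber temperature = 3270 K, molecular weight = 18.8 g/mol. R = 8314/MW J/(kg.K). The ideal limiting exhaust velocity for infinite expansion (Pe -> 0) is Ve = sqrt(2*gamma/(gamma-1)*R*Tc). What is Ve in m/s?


R = 8314 / 18.8 = 442.23 J/(kg.K)
Ve = sqrt(2 * 1.16 / (1.16 - 1) * 442.23 * 3270) = 4579 m/s

4579 m/s


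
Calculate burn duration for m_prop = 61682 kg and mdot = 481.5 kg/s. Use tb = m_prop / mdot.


tb = 61682 / 481.5 = 128.1 s

128.1 s


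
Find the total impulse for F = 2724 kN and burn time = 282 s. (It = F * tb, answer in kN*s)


It = 2724 * 282 = 768168 kN*s

768168 kN*s


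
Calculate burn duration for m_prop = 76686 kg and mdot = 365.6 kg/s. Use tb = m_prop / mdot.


tb = 76686 / 365.6 = 209.8 s

209.8 s


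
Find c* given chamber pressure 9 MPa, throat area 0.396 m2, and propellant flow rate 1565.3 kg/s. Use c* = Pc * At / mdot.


c* = 9e6 * 0.396 / 1565.3 = 2277 m/s

2277 m/s


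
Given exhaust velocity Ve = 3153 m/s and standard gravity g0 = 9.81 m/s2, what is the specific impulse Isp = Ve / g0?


Isp = Ve / g0 = 3153 / 9.81 = 321.4 s

321.4 s


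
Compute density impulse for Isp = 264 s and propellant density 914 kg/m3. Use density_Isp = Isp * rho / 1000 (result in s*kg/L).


rho*Isp = 264 * 914 / 1000 = 241 s*kg/L

241 s*kg/L


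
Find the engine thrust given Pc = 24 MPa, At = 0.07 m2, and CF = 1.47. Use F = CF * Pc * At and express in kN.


F = 1.47 * 24e6 * 0.07 = 2.4696e+06 N = 2469.6 kN

2469.6 kN


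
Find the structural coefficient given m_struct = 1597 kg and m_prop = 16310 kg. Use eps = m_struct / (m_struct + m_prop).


eps = 1597 / (1597 + 16310) = 0.0892

0.0892


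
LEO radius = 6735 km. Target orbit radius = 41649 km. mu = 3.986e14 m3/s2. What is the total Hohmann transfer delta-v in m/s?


V1 = sqrt(mu/r1) = 7693.07 m/s
dV1 = V1*(sqrt(2*r2/(r1+r2)) - 1) = 2401.0 m/s
V2 = sqrt(mu/r2) = 3093.62 m/s
dV2 = V2*(1 - sqrt(2*r1/(r1+r2))) = 1461.32 m/s
Total dV = 3862 m/s

3862 m/s


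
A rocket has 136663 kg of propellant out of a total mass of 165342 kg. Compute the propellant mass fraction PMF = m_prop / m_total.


PMF = 136663 / 165342 = 0.827

0.827


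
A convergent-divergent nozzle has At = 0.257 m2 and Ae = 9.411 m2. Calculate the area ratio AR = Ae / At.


AR = 9.411 / 0.257 = 36.6

36.6


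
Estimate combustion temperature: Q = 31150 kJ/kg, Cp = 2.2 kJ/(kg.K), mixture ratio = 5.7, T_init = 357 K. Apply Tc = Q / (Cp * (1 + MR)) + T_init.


Tc = 31150 / (2.2 * (1 + 5.7)) + 357 = 2470 K

2470 K


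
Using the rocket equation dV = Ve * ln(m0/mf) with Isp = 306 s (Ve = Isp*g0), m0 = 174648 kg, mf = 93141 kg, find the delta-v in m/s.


Ve = 306 * 9.81 = 3001.86 m/s
dV = 3001.86 * ln(174648/93141) = 1887 m/s

1887 m/s


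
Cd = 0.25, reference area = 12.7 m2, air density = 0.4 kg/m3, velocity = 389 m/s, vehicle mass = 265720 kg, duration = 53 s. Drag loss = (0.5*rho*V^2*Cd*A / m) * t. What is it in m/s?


D = 0.5 * 0.4 * 389^2 * 0.25 * 12.7 = 96088.83 N
a = 96088.83 / 265720 = 0.3616 m/s2
dV = 0.3616 * 53 = 19.2 m/s

19.2 m/s


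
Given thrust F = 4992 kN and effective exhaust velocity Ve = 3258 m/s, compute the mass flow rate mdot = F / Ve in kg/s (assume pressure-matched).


mdot = F / Ve = 4992000 / 3258 = 1532.2 kg/s

1532.2 kg/s


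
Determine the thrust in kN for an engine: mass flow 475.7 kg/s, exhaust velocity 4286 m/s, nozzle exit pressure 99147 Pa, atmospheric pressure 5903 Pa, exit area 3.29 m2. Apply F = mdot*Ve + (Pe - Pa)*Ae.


F = 475.7 * 4286 + (99147 - 5903) * 3.29 = 2.3456e+06 N = 2345.6 kN

2345.6 kN


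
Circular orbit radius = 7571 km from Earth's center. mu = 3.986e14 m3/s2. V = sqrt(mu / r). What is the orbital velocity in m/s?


V = sqrt(3.986e14 / 7571000) = 7256 m/s

7256 m/s


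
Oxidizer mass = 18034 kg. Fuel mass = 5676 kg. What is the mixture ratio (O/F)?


MR = 18034 / 5676 = 3.18

3.18


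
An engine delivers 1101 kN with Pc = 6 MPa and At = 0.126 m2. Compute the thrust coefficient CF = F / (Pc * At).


CF = 1101000 / (6e6 * 0.126) = 1.46

1.46


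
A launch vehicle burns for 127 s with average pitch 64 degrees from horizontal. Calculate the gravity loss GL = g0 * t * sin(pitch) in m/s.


GL = 9.81 * 127 * sin(64 deg) = 1120 m/s

1120 m/s


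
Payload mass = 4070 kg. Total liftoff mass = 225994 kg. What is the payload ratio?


PR = 4070 / 225994 = 0.018

0.018


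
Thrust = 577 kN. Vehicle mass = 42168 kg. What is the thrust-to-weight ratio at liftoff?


TWR = 577000 / (42168 * 9.81) = 1.39

1.39


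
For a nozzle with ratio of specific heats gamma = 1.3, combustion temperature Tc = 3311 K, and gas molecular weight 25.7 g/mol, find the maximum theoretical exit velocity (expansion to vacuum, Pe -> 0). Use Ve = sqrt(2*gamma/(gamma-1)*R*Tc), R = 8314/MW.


R = 8314 / 25.7 = 323.5 J/(kg.K)
Ve = sqrt(2 * 1.3 / (1.3 - 1) * 323.5 * 3311) = 3047 m/s

3047 m/s


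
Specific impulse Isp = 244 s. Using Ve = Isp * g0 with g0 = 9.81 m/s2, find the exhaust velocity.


Ve = Isp * g0 = 244 * 9.81 = 2393.6 m/s

2393.6 m/s


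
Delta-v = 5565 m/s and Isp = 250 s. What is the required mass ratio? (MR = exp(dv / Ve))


Ve = 250 * 9.81 = 2452.5 m/s
MR = exp(5565 / 2452.5) = 9.671

9.671


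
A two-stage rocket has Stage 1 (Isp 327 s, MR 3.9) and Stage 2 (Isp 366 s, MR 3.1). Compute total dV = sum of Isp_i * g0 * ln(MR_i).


dV1 = 327 * 9.81 * ln(3.9) = 4365.8 m/s
dV2 = 366 * 9.81 * ln(3.1) = 4062.3 m/s
Total dV = 4365.8 + 4062.3 = 8428.1 m/s ~ 8428 m/s

8428 m/s


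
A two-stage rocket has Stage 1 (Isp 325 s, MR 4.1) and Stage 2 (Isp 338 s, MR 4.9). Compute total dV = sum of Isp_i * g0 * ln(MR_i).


dV1 = 325 * 9.81 * ln(4.1) = 4498.6 m/s
dV2 = 338 * 9.81 * ln(4.9) = 5269.6 m/s
Total dV = 4498.6 + 5269.6 = 9768.2 m/s ~ 9768 m/s

9768 m/s


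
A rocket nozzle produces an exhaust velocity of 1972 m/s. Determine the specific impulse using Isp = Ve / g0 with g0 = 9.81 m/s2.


Isp = Ve / g0 = 1972 / 9.81 = 201.0 s

201.0 s


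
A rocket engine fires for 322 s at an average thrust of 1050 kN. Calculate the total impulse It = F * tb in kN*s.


It = 1050 * 322 = 338100 kN*s

338100 kN*s


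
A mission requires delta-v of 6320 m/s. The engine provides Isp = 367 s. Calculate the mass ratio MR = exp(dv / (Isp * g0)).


Ve = 367 * 9.81 = 3600.27 m/s
MR = exp(6320 / 3600.27) = 5.786

5.786


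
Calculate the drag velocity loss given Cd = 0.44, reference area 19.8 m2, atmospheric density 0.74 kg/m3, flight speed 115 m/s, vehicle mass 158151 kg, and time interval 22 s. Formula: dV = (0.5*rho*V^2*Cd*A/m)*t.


D = 0.5 * 0.74 * 115^2 * 0.44 * 19.8 = 42629.99 N
a = 42629.99 / 158151 = 0.2696 m/s2
dV = 0.2696 * 22 = 5.9 m/s

5.9 m/s


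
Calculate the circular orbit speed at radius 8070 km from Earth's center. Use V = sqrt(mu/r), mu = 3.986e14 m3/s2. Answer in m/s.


V = sqrt(3.986e14 / 8070000) = 7028 m/s

7028 m/s


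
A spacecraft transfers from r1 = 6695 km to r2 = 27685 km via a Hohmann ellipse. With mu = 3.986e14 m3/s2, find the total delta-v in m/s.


V1 = sqrt(mu/r1) = 7716.02 m/s
dV1 = V1*(sqrt(2*r2/(r1+r2)) - 1) = 2076.12 m/s
V2 = sqrt(mu/r2) = 3794.43 m/s
dV2 = V2*(1 - sqrt(2*r1/(r1+r2))) = 1426.42 m/s
Total dV = 3503 m/s

3503 m/s


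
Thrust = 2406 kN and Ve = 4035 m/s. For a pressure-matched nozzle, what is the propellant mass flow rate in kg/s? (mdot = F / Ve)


mdot = F / Ve = 2406000 / 4035 = 596.3 kg/s

596.3 kg/s


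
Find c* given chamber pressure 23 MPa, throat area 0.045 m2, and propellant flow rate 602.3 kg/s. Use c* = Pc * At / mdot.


c* = 23e6 * 0.045 / 602.3 = 1718 m/s

1718 m/s


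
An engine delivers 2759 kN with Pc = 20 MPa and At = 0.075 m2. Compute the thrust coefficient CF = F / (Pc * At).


CF = 2759000 / (20e6 * 0.075) = 1.84

1.84


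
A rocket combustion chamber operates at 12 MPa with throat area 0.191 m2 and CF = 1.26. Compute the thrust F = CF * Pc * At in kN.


F = 1.26 * 12e6 * 0.191 = 2.8879e+06 N = 2887.9 kN

2887.9 kN


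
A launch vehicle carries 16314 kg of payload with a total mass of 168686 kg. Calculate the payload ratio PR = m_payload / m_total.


PR = 16314 / 168686 = 0.0967

0.0967


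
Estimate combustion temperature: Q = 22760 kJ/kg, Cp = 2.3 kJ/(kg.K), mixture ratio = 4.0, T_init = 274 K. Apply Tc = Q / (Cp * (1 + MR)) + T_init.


Tc = 22760 / (2.3 * (1 + 4.0)) + 274 = 2253 K

2253 K


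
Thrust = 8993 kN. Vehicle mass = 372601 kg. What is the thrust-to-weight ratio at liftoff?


TWR = 8993000 / (372601 * 9.81) = 2.46

2.46


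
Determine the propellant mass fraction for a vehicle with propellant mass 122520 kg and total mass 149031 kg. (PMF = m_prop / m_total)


PMF = 122520 / 149031 = 0.822

0.822


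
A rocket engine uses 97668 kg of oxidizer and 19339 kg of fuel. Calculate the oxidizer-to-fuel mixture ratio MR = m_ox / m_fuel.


MR = 97668 / 19339 = 5.05

5.05


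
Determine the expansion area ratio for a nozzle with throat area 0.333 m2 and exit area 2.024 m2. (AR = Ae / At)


AR = 2.024 / 0.333 = 6.1

6.1


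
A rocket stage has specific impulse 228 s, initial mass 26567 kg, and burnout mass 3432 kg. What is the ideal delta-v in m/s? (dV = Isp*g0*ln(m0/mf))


Ve = 228 * 9.81 = 2236.68 m/s
dV = 2236.68 * ln(26567/3432) = 4577 m/s

4577 m/s


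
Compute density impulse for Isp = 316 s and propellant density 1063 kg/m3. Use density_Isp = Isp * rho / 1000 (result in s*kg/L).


rho*Isp = 316 * 1063 / 1000 = 336 s*kg/L

336 s*kg/L


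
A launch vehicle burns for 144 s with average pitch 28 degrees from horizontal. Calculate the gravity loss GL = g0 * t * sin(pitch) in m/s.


GL = 9.81 * 144 * sin(28 deg) = 663 m/s

663 m/s


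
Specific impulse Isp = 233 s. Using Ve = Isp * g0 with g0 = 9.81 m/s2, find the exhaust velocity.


Ve = Isp * g0 = 233 * 9.81 = 2285.7 m/s

2285.7 m/s


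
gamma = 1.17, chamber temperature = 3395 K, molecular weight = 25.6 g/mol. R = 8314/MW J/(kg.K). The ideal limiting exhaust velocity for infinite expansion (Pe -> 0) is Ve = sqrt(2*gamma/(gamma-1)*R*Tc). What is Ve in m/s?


R = 8314 / 25.6 = 324.77 J/(kg.K)
Ve = sqrt(2 * 1.17 / (1.17 - 1) * 324.77 * 3395) = 3896 m/s

3896 m/s


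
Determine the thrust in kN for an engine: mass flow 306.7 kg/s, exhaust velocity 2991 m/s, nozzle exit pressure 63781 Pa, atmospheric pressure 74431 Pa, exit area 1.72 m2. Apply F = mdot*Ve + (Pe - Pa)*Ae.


F = 306.7 * 2991 + (63781 - 74431) * 1.72 = 899022.0 N = 899.0 kN

899.0 kN


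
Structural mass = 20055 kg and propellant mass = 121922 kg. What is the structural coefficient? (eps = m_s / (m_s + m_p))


eps = 20055 / (20055 + 121922) = 0.1413

0.1413


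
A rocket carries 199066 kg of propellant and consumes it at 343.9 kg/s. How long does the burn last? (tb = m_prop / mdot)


tb = 199066 / 343.9 = 578.8 s

578.8 s


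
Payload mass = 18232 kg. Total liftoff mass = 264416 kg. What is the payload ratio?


PR = 18232 / 264416 = 0.069

0.069


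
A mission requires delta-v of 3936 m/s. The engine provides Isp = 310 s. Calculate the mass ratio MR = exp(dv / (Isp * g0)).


Ve = 310 * 9.81 = 3041.1 m/s
MR = exp(3936 / 3041.1) = 3.648

3.648


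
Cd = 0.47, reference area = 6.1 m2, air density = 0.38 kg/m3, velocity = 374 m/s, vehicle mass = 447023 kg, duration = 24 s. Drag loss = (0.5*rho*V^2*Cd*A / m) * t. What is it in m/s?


D = 0.5 * 0.38 * 374^2 * 0.47 * 6.1 = 76194.65 N
a = 76194.65 / 447023 = 0.1704 m/s2
dV = 0.1704 * 24 = 4.1 m/s

4.1 m/s


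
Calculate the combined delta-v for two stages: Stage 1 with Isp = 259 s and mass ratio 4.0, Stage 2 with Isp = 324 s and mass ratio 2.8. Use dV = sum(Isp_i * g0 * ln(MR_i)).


dV1 = 259 * 9.81 * ln(4.0) = 3522.3 m/s
dV2 = 324 * 9.81 * ln(2.8) = 3272.6 m/s
Total dV = 3522.3 + 3272.6 = 6794.9 m/s ~ 6795 m/s

6795 m/s


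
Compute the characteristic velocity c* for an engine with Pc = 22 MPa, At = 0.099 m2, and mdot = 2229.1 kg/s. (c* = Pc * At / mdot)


c* = 22e6 * 0.099 / 2229.1 = 977 m/s

977 m/s


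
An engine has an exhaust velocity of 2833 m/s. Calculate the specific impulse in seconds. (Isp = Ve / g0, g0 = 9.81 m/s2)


Isp = Ve / g0 = 2833 / 9.81 = 288.8 s

288.8 s


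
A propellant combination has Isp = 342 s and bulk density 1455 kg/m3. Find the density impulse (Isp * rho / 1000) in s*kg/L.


rho*Isp = 342 * 1455 / 1000 = 498 s*kg/L

498 s*kg/L


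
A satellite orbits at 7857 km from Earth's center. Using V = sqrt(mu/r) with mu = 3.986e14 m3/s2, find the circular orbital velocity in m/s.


V = sqrt(3.986e14 / 7857000) = 7123 m/s

7123 m/s


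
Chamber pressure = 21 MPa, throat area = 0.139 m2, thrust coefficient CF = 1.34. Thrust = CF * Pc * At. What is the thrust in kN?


F = 1.34 * 21e6 * 0.139 = 3.9115e+06 N = 3911.5 kN

3911.5 kN


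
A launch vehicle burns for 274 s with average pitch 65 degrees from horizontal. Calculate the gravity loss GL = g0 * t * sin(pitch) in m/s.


GL = 9.81 * 274 * sin(65 deg) = 2436 m/s

2436 m/s


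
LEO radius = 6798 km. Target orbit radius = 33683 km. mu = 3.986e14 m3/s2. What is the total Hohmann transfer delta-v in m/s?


V1 = sqrt(mu/r1) = 7657.34 m/s
dV1 = V1*(sqrt(2*r2/(r1+r2)) - 1) = 2220.74 m/s
V2 = sqrt(mu/r2) = 3440.04 m/s
dV2 = V2*(1 - sqrt(2*r1/(r1+r2))) = 1446.41 m/s
Total dV = 3667 m/s

3667 m/s


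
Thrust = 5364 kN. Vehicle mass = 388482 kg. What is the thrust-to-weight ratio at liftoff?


TWR = 5364000 / (388482 * 9.81) = 1.41

1.41


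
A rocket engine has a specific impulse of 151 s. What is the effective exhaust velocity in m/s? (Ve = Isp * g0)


Ve = Isp * g0 = 151 * 9.81 = 1481.3 m/s

1481.3 m/s


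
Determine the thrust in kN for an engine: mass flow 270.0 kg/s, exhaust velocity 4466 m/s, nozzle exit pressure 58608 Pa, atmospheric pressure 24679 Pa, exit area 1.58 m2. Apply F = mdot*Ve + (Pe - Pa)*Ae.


F = 270.0 * 4466 + (58608 - 24679) * 1.58 = 1.2594e+06 N = 1259.4 kN

1259.4 kN


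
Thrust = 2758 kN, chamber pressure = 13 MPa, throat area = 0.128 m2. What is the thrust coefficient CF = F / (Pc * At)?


CF = 2758000 / (13e6 * 0.128) = 1.66

1.66


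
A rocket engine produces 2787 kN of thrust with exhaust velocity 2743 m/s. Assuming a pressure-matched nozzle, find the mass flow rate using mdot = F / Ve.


mdot = F / Ve = 2787000 / 2743 = 1016.0 kg/s

1016.0 kg/s


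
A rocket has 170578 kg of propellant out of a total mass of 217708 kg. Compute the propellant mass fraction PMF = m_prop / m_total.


PMF = 170578 / 217708 = 0.784

0.784


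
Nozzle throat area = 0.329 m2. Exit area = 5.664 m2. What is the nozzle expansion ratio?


AR = 5.664 / 0.329 = 17.2

17.2


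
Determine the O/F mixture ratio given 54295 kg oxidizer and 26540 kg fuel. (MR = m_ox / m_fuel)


MR = 54295 / 26540 = 2.05

2.05


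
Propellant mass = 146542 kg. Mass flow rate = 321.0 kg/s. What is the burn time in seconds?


tb = 146542 / 321.0 = 456.5 s

456.5 s


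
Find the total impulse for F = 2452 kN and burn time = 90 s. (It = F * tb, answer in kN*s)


It = 2452 * 90 = 220680 kN*s

220680 kN*s


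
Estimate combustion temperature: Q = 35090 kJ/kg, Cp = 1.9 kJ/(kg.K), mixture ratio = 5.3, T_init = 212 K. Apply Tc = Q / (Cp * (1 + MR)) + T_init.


Tc = 35090 / (1.9 * (1 + 5.3)) + 212 = 3143 K

3143 K


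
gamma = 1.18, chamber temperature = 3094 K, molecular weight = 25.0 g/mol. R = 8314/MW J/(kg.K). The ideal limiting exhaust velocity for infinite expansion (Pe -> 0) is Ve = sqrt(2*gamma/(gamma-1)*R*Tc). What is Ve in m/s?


R = 8314 / 25.0 = 332.56 J/(kg.K)
Ve = sqrt(2 * 1.18 / (1.18 - 1) * 332.56 * 3094) = 3673 m/s

3673 m/s


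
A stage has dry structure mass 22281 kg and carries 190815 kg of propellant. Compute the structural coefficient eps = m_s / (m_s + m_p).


eps = 22281 / (22281 + 190815) = 0.1046

0.1046


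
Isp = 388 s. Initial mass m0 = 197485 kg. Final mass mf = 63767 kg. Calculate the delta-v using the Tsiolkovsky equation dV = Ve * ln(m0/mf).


Ve = 388 * 9.81 = 3806.28 m/s
dV = 3806.28 * ln(197485/63767) = 4303 m/s

4303 m/s


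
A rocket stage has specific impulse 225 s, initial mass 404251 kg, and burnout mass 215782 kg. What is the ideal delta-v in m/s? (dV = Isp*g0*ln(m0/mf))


Ve = 225 * 9.81 = 2207.25 m/s
dV = 2207.25 * ln(404251/215782) = 1386 m/s

1386 m/s


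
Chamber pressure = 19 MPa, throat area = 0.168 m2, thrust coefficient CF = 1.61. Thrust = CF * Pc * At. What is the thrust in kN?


F = 1.61 * 19e6 * 0.168 = 5.1391e+06 N = 5139.1 kN

5139.1 kN


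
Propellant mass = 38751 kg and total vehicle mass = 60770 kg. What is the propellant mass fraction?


PMF = 38751 / 60770 = 0.638

0.638


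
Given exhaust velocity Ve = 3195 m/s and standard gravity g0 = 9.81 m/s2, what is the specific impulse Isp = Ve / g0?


Isp = Ve / g0 = 3195 / 9.81 = 325.7 s

325.7 s


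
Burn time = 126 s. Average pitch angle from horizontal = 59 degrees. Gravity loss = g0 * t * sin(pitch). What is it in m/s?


GL = 9.81 * 126 * sin(59 deg) = 1060 m/s

1060 m/s


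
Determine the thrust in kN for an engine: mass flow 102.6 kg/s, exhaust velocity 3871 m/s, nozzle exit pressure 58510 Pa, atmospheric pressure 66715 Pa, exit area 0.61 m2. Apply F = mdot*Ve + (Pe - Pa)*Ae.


F = 102.6 * 3871 + (58510 - 66715) * 0.61 = 392160.0 N = 392.2 kN

392.2 kN


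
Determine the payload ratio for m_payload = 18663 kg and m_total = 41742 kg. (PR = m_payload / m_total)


PR = 18663 / 41742 = 0.4471

0.4471


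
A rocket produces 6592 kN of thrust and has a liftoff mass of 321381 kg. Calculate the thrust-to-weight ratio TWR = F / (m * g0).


TWR = 6592000 / (321381 * 9.81) = 2.09

2.09


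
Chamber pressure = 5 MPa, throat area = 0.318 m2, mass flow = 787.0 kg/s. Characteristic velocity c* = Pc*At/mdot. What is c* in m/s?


c* = 5e6 * 0.318 / 787.0 = 2020 m/s

2020 m/s


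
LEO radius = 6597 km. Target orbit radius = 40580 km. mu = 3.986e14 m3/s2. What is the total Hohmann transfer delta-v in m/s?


V1 = sqrt(mu/r1) = 7773.12 m/s
dV1 = V1*(sqrt(2*r2/(r1+r2)) - 1) = 2422.21 m/s
V2 = sqrt(mu/r2) = 3134.1 m/s
dV2 = V2*(1 - sqrt(2*r1/(r1+r2))) = 1476.67 m/s
Total dV = 3899 m/s

3899 m/s


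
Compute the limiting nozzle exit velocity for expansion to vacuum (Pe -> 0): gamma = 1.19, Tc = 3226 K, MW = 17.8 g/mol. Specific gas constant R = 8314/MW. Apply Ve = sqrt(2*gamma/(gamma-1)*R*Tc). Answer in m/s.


R = 8314 / 17.8 = 467.08 J/(kg.K)
Ve = sqrt(2 * 1.19 / (1.19 - 1) * 467.08 * 3226) = 4344 m/s

4344 m/s


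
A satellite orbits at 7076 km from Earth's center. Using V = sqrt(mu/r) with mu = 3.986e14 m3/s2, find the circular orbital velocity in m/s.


V = sqrt(3.986e14 / 7076000) = 7505 m/s

7505 m/s


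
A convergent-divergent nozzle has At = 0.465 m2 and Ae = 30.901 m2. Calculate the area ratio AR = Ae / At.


AR = 30.901 / 0.465 = 66.5

66.5


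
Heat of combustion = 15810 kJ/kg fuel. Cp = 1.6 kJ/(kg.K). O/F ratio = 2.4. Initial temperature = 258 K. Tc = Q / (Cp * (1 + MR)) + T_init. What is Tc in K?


Tc = 15810 / (1.6 * (1 + 2.4)) + 258 = 3164 K

3164 K


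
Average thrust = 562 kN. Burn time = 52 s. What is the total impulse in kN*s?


It = 562 * 52 = 29224 kN*s

29224 kN*s


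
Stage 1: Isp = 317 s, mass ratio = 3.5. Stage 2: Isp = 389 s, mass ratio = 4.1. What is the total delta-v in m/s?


dV1 = 317 * 9.81 * ln(3.5) = 3895.8 m/s
dV2 = 389 * 9.81 * ln(4.1) = 5384.5 m/s
Total dV = 3895.8 + 5384.5 = 9280.3 m/s ~ 9280 m/s

9280 m/s


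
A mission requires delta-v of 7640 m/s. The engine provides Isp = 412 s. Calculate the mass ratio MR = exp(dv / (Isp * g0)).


Ve = 412 * 9.81 = 4041.72 m/s
MR = exp(7640 / 4041.72) = 6.621

6.621


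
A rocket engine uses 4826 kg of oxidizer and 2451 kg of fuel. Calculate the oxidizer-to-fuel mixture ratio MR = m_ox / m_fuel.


MR = 4826 / 2451 = 1.97

1.97


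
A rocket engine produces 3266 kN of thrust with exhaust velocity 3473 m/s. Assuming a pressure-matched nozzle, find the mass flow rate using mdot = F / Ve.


mdot = F / Ve = 3266000 / 3473 = 940.4 kg/s

940.4 kg/s


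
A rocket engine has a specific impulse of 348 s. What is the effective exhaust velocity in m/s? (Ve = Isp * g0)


Ve = Isp * g0 = 348 * 9.81 = 3413.9 m/s

3413.9 m/s


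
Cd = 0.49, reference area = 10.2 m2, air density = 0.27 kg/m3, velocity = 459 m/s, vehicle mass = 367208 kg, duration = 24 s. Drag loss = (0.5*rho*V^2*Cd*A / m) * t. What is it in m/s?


D = 0.5 * 0.27 * 459^2 * 0.49 * 10.2 = 142152.79 N
a = 142152.79 / 367208 = 0.3871 m/s2
dV = 0.3871 * 24 = 9.3 m/s

9.3 m/s


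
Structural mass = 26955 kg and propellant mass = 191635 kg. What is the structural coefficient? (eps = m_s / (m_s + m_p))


eps = 26955 / (26955 + 191635) = 0.1233

0.1233


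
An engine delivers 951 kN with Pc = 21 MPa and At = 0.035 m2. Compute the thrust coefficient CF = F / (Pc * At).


CF = 951000 / (21e6 * 0.035) = 1.29

1.29


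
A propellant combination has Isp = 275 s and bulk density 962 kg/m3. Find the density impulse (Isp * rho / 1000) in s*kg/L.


rho*Isp = 275 * 962 / 1000 = 265 s*kg/L

265 s*kg/L


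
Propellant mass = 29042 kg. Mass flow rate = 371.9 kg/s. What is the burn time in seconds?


tb = 29042 / 371.9 = 78.1 s

78.1 s


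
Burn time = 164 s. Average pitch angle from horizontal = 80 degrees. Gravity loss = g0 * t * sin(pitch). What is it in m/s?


GL = 9.81 * 164 * sin(80 deg) = 1584 m/s

1584 m/s


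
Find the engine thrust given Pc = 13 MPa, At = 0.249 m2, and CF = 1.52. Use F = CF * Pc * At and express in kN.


F = 1.52 * 13e6 * 0.249 = 4.9202e+06 N = 4920.2 kN

4920.2 kN


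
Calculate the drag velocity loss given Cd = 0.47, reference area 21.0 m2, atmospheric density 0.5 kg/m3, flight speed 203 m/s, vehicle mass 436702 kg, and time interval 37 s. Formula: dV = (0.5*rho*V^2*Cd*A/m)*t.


D = 0.5 * 0.5 * 203^2 * 0.47 * 21.0 = 101683.21 N
a = 101683.21 / 436702 = 0.2328 m/s2
dV = 0.2328 * 37 = 8.6 m/s

8.6 m/s


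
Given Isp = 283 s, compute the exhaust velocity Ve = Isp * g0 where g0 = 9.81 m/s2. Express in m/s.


Ve = Isp * g0 = 283 * 9.81 = 2776.2 m/s

2776.2 m/s


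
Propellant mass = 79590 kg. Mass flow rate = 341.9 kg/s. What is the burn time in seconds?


tb = 79590 / 341.9 = 232.8 s

232.8 s


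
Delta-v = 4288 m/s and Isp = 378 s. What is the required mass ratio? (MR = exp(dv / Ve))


Ve = 378 * 9.81 = 3708.18 m/s
MR = exp(4288 / 3708.18) = 3.178

3.178


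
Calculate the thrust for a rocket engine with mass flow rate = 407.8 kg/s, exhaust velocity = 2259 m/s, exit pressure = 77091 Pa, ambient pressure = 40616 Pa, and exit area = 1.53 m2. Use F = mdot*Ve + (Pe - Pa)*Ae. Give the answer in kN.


F = 407.8 * 2259 + (77091 - 40616) * 1.53 = 977027.0 N = 977.0 kN

977.0 kN


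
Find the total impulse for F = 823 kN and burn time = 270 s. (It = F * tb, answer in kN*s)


It = 823 * 270 = 222210 kN*s

222210 kN*s


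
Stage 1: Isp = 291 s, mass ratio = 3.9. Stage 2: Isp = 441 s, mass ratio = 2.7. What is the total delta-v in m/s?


dV1 = 291 * 9.81 * ln(3.9) = 3885.2 m/s
dV2 = 441 * 9.81 * ln(2.7) = 4297.0 m/s
Total dV = 3885.2 + 4297.0 = 8182.2 m/s ~ 8182 m/s

8182 m/s


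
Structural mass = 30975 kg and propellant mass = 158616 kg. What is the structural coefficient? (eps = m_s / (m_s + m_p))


eps = 30975 / (30975 + 158616) = 0.1634

0.1634


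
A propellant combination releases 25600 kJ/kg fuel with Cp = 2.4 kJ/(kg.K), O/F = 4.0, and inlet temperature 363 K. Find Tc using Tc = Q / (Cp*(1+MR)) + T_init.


Tc = 25600 / (2.4 * (1 + 4.0)) + 363 = 2496 K

2496 K


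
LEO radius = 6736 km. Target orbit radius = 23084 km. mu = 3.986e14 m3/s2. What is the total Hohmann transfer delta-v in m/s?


V1 = sqrt(mu/r1) = 7692.5 m/s
dV1 = V1*(sqrt(2*r2/(r1+r2)) - 1) = 1879.09 m/s
V2 = sqrt(mu/r2) = 4155.4 m/s
dV2 = V2*(1 - sqrt(2*r1/(r1+r2))) = 1362.37 m/s
Total dV = 3241 m/s

3241 m/s


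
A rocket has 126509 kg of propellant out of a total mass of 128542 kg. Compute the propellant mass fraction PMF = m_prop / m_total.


PMF = 126509 / 128542 = 0.984

0.984


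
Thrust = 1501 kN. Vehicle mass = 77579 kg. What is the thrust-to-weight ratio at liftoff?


TWR = 1501000 / (77579 * 9.81) = 1.97

1.97


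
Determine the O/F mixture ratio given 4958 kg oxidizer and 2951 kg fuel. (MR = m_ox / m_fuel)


MR = 4958 / 2951 = 1.68

1.68


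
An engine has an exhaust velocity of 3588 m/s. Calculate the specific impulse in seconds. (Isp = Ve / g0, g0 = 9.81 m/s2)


Isp = Ve / g0 = 3588 / 9.81 = 365.7 s

365.7 s


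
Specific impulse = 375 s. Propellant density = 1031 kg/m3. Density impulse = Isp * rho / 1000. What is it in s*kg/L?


rho*Isp = 375 * 1031 / 1000 = 387 s*kg/L

387 s*kg/L


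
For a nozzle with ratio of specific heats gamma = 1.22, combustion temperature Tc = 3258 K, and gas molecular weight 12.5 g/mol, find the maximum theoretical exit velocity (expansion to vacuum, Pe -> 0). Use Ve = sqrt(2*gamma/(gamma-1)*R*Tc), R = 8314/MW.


R = 8314 / 12.5 = 665.12 J/(kg.K)
Ve = sqrt(2 * 1.22 / (1.22 - 1) * 665.12 * 3258) = 4902 m/s

4902 m/s


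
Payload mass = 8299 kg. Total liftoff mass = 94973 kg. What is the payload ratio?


PR = 8299 / 94973 = 0.0874

0.0874


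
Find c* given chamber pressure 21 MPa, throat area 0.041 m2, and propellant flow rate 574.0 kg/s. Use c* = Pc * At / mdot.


c* = 21e6 * 0.041 / 574.0 = 1500 m/s

1500 m/s


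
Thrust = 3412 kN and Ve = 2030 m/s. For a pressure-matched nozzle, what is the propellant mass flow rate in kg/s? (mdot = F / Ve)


mdot = F / Ve = 3412000 / 2030 = 1680.8 kg/s

1680.8 kg/s


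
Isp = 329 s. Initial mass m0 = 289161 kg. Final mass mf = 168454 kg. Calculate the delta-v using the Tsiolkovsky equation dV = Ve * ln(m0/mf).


Ve = 329 * 9.81 = 3227.49 m/s
dV = 3227.49 * ln(289161/168454) = 1744 m/s

1744 m/s


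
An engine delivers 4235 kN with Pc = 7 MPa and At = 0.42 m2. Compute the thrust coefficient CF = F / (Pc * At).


CF = 4235000 / (7e6 * 0.42) = 1.44

1.44


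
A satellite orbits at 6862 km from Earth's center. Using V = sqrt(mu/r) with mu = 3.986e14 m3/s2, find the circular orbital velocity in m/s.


V = sqrt(3.986e14 / 6862000) = 7622 m/s

7622 m/s


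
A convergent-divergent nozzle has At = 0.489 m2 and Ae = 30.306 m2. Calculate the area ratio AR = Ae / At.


AR = 30.306 / 0.489 = 62.0

62.0


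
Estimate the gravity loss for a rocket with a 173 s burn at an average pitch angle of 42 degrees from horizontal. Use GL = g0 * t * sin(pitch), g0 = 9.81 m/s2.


GL = 9.81 * 173 * sin(42 deg) = 1136 m/s

1136 m/s


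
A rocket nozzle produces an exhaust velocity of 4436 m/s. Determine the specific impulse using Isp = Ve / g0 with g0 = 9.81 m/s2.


Isp = Ve / g0 = 4436 / 9.81 = 452.2 s

452.2 s


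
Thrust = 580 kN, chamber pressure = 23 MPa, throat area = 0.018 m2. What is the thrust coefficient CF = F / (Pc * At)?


CF = 580000 / (23e6 * 0.018) = 1.4

1.4


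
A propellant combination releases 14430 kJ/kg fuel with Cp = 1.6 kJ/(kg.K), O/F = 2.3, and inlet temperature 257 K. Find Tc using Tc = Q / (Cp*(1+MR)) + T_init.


Tc = 14430 / (1.6 * (1 + 2.3)) + 257 = 2990 K

2990 K


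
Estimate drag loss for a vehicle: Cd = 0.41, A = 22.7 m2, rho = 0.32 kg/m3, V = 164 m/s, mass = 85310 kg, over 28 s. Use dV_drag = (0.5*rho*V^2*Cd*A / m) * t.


D = 0.5 * 0.32 * 164^2 * 0.41 * 22.7 = 40051.37 N
a = 40051.37 / 85310 = 0.4695 m/s2
dV = 0.4695 * 28 = 13.1 m/s

13.1 m/s


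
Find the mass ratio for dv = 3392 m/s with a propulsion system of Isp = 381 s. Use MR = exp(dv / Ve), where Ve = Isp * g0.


Ve = 381 * 9.81 = 3737.61 m/s
MR = exp(3392 / 3737.61) = 2.478

2.478


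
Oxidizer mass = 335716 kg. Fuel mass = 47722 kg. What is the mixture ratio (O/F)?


MR = 335716 / 47722 = 7.03

7.03


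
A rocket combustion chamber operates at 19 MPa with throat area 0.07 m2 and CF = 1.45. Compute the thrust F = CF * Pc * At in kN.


F = 1.45 * 19e6 * 0.07 = 1.9285e+06 N = 1928.5 kN

1928.5 kN


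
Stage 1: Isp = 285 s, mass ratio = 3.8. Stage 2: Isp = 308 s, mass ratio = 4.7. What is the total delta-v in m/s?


dV1 = 285 * 9.81 * ln(3.8) = 3732.5 m/s
dV2 = 308 * 9.81 * ln(4.7) = 4675.9 m/s
Total dV = 3732.5 + 4675.9 = 8408.4 m/s ~ 8408 m/s

8408 m/s
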